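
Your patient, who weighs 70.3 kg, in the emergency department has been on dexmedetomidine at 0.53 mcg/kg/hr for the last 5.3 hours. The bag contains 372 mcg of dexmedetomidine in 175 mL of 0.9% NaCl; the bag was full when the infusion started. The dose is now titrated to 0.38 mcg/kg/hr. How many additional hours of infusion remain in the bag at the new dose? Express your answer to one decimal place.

6.5 hours

Initial rate:
Dose = 0.53 mcg/kg/hr × 70.3 kg = 37.259 mcg/hr
Concentration = 372 mcg ÷ 175 mL = 2.125714 mcg/mL
Rate = 37.259 mcg/hr ÷ 2.125714 mcg/mL = 17.52776 mL/hr
Volume infused so far = 17.52776 mL/hr × 5.3 hr = 92.8971 mL
Volume remaining = 175 − 92.8971 = 82.1029 mL
New rate:
Dose = 0.38 mcg/kg/hr × 70.3 kg = 26.714 mcg/hr
Rate = 26.714 mcg/hr ÷ 2.125714 mcg/mL = 12.56707 mL/hr
Time remaining = 82.1029 mL ÷ 12.56707 mL/hr = 6.533177 hr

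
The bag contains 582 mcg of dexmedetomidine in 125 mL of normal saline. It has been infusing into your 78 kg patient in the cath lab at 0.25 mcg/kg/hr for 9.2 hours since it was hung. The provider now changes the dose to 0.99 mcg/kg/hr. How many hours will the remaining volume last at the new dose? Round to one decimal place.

Initial rate:
Dose = 0.25 mcg/kg/hr × 78 kg = 19.5 mcg/hr
Concentration = 582 mcg ÷ 125 mL = 4.656 mcg/mL
Rate = 19.5 mcg/hr ÷ 4.656 mcg/mL = 4.188144 mL/hr
Volume infused so far = 4.188144 mL/hr × 9.2 hr = 38.53093 mL
Volume remaining = 125 − 38.53093 = 86.46907 mL
New rate:
Dose = 0.99 mcg/kg/hr × 78 kg = 77.22 mcg/hr
Rate = 77.22 mcg/hr ÷ 4.656 mcg/mL = 16.58505 mL/hr
Time remaining = 86.46907 mL ÷ 16.58505 mL/hr = 5.213675 hr

5.2 hours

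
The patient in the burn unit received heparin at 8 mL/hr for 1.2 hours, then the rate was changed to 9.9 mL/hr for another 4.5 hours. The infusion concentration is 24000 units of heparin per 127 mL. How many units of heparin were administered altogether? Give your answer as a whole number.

10233 units

Concentration = 24000 units ÷ 127 mL = 188.9764 units/mL
Stage 1: 8 mL/hr × 1.2 hr = 9.6 mL → 9.6 mL × 188.9764 units/mL = 1814.173 units
Stage 2: 9.9 mL/hr × 4.5 hr = 44.55 mL → 44.55 mL × 188.9764 units/mL = 8418.898 units
Total = 1814.173 + 8418.898 = 10233.07 units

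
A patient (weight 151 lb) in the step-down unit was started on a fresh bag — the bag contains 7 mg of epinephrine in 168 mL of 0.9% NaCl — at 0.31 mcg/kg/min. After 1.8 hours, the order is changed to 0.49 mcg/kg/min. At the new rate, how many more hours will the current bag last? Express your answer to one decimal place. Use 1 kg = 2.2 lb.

2.3 hours

Initial rate:
Weight = 151 lb ÷ 2.2 lb/kg = 68.63636 kg
Dose = 0.31 mcg/kg/min × 68.63636 kg = 21.27727 mcg/min
21.27727 mcg/min × 60 min/hr = 1276.636 mcg/hr
Concentration = 7 mg ÷ 168 mL = 0.04166667 mg/mL = 41.66667 mcg/mL
Rate = 1276.636 mcg/hr ÷ 41.66667 mcg/mL = 30.63927 mL/hr
Volume infused so far = 30.63927 mL/hr × 1.8 hr = 55.15069 mL
Volume remaining = 168 − 55.15069 = 112.8493 mL
New rate:
Dose = 0.49 mcg/kg/min × 68.63636 kg = 33.63182 mcg/min
33.63182 mcg/min × 60 min/hr = 2017.909 mcg/hr
Rate = 2017.909 mcg/hr ÷ 41.66667 mcg/mL = 48.42982 mL/hr
Time remaining = 112.8493 mL ÷ 48.42982 mL/hr = 2.330162 hr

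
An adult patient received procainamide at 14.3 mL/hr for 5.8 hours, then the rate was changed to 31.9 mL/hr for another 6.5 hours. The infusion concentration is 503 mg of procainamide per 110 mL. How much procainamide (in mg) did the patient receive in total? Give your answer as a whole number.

1327 mg

Concentration = 503 mg ÷ 110 mL = 4.572727 mg/mL
Stage 1: 14.3 mL/hr × 5.8 hr = 82.94 mL → 82.94 mL × 4.572727 mg/mL = 379.262 mg
Stage 2: 31.9 mL/hr × 6.5 hr = 207.35 mL → 207.35 mL × 4.572727 mg/mL = 948.155 mg
Total = 379.262 + 948.155 = 1327.417 mg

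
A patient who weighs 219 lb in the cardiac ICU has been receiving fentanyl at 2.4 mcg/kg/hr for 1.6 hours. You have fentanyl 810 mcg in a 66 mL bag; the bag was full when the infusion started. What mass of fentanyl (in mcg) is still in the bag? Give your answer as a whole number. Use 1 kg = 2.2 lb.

428 mcg

Weight = 219 lb ÷ 2.2 lb/kg = 99.54545 kg
Dose = 2.4 mcg/kg/hr × 99.54545 kg = 238.9091 mcg/hr
Concentration = 810 mcg ÷ 66 mL = 12.27273 mcg/mL
Rate = 238.9091 mcg/hr ÷ 12.27273 mcg/mL = 19.46667 mL/hr
Volume infused = 19.46667 mL/hr × 1.6 hr = 31.14667 mL
Volume remaining = 66 − 31.14667 = 34.85333 mL
Drug remaining = 34.85333 mL × 12.27273 mcg/mL = 427.7455 mcg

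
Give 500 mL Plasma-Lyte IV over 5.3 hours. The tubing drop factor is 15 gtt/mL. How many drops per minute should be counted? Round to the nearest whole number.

500 mL ÷ (5.3 hr × 60 = 318 min) = 1.572327 mL/min
1.572327 mL/min × 15 gtt/mL = 23.58491 gtt/min

24 gtt/min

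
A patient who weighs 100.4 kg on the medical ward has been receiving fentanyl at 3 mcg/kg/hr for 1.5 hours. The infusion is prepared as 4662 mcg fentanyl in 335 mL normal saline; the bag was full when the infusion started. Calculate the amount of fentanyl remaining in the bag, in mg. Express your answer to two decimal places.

4.21 mg

Dose = 3 mcg/kg/hr × 100.4 kg = 301.2 mcg/hr
Concentration = 4662 mcg ÷ 335 mL = 13.91642 mcg/mL
Rate = 301.2 mcg/hr ÷ 13.91642 mcg/mL = 21.6435 mL/hr
Volume infused = 21.6435 mL/hr × 1.5 hr = 32.46525 mL
Volume remaining = 335 − 32.46525 = 302.5347 mL
Drug remaining = 302.5347 mL × 13.91642 mcg/mL = 4210.2 mcg = 4.2102 mg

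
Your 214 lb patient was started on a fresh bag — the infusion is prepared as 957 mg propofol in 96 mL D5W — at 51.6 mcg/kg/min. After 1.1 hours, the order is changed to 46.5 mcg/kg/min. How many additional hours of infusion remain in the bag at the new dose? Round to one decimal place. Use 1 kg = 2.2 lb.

2.3 hours

Initial rate:
Weight = 214 lb ÷ 2.2 lb/kg = 97.27273 kg
Dose = 51.6 mcg/kg/min × 97.27273 kg = 5019.273 mcg/min
5019.273 mcg/min × 60 min/hr = 301156.4 mcg/hr
Concentration = 957 mg ÷ 96 mL = 9.96875 mg/mL = 9968.75 mcg/mL
Rate = 301156.4 mcg/hr ÷ 9968.75 mcg/mL = 30.21004 mL/hr
Volume infused so far = 30.21004 mL/hr × 1.1 hr = 33.23105 mL
Volume remaining = 96 − 33.23105 = 62.76895 mL
New rate:
Dose = 46.5 mcg/kg/min × 97.27273 kg = 4523.182 mcg/min
4523.182 mcg/min × 60 min/hr = 271390.9 mcg/hr
Rate = 271390.9 mcg/hr ÷ 9968.75 mcg/mL = 27.22417 mL/hr
Time remaining = 62.76895 mL ÷ 27.22417 mL/hr = 2.305634 hr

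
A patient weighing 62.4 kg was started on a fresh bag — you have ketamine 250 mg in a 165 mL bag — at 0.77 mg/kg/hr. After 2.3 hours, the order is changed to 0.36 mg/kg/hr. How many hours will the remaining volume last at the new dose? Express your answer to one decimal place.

6.2 hours

Initial rate:
Dose = 0.77 mg/kg/hr × 62.4 kg = 48.048 mg/hr
Concentration = 250 mg ÷ 165 mL = 1.515152 mg/mL
Rate = 48.048 mg/hr ÷ 1.515152 mg/mL = 31.71168 mL/hr
Volume infused so far = 31.71168 mL/hr × 2.3 hr = 72.93686 mL
Volume remaining = 165 − 72.93686 = 92.06314 mL
New rate:
Dose = 0.36 mg/kg/hr × 62.4 kg = 22.464 mg/hr
Rate = 22.464 mg/hr ÷ 1.515152 mg/mL = 14.82624 mL/hr
Time remaining = 92.06314 mL ÷ 14.82624 mL/hr = 6.209473 hr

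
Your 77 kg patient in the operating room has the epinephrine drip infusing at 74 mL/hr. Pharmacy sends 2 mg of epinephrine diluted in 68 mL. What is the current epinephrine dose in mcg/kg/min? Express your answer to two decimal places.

Concentration = 2 mg ÷ 68 mL = 0.02941176 mg/mL = 29.41176 mcg/mL
Drug rate = 74 mL/hr × 29.41176 mcg/mL = 2176.471 mcg/hr
2176.471 mcg/hr ÷ 60 min/hr = 36.27451 mcg/min
36.27451 mcg/min ÷ 77 kg = 0.4710975 mcg/kg/min

0.47 mcg/kg/min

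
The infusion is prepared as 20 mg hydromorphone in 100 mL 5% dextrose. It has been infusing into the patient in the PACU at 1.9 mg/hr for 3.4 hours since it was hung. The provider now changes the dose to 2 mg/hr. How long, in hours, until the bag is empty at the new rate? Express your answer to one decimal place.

6.8 hours

Initial rate:
Concentration = 20 mg ÷ 100 mL = 0.2 mg/mL
Rate = 1.9 mg/hr ÷ 0.2 mg/mL = 9.5 mL/hr
Volume infused so far = 9.5 mL/hr × 3.4 hr = 32.3 mL
Volume remaining = 100 − 32.3 = 67.7 mL
New rate:
Rate = 2 mg/hr ÷ 0.2 mg/mL = 10 mL/hr
Time remaining = 67.7 mL ÷ 10 mL/hr = 6.77 hr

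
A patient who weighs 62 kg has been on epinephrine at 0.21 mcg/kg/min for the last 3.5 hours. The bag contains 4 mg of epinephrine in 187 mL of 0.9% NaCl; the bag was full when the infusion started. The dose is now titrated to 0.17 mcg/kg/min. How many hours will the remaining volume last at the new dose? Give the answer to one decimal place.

2.0 hours

Initial rate:
Dose = 0.21 mcg/kg/min × 62 kg = 13.02 mcg/min
13.02 mcg/min × 60 min/hr = 781.2 mcg/hr
Concentration = 4 mg ÷ 187 mL = 0.02139037 mg/mL = 21.39037 mcg/mL
Rate = 781.2 mcg/hr ÷ 21.39037 mcg/mL = 36.5211 mL/hr
Volume infused so far = 36.5211 mL/hr × 3.5 hr = 127.8238 mL
Volume remaining = 187 − 127.8238 = 59.17615 mL
New rate:
Dose = 0.17 mcg/kg/min × 62 kg = 10.54 mcg/min
10.54 mcg/min × 60 min/hr = 632.4 mcg/hr
Rate = 632.4 mcg/hr ÷ 21.39037 mcg/mL = 29.5647 mL/hr
Time remaining = 59.17615 mL ÷ 29.5647 mL/hr = 2.001581 hr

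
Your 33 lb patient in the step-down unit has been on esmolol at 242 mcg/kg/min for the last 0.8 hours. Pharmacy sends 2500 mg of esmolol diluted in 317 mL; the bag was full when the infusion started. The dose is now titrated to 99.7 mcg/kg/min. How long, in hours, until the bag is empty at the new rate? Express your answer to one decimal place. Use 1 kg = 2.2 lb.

25.9 hours

Initial rate:
Weight = 33 lb ÷ 2.2 lb/kg = 15 kg
Dose = 242 mcg/kg/min × 15 kg = 3630 mcg/min
3630 mcg/min × 60 min/hr = 217800 mcg/hr
Concentration = 2500 mg ÷ 317 mL = 7.886435 mg/mL = 7886.435 mcg/mL
Rate = 217800 mcg/hr ÷ 7886.435 mcg/mL = 27.61704 mL/hr
Volume infused so far = 27.61704 mL/hr × 0.8 hr = 22.09363 mL
Volume remaining = 317 − 22.09363 = 294.9064 mL
New rate:
Dose = 99.7 mcg/kg/min × 15 kg = 1495.5 mcg/min
1495.5 mcg/min × 60 min/hr = 89730 mcg/hr
Rate = 89730 mcg/hr ÷ 7886.435 mcg/mL = 11.37776 mL/hr
Time remaining = 294.9064 mL ÷ 11.37776 mL/hr = 25.91954 hr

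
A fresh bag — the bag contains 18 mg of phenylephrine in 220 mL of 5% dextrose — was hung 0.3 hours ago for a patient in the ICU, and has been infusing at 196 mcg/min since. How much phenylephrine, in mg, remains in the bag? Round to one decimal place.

14.5 mg

196 mcg/min × 60 min/hr = 11760 mcg/hr
Concentration = 18 mg ÷ 220 mL = 0.08181818 mg/mL = 81.81818 mcg/mL
Rate = 11760 mcg/hr ÷ 81.81818 mcg/mL = 143.7333 mL/hr
Volume infused = 143.7333 mL/hr × 0.3 hr = 43.12 mL
Volume remaining = 220 − 43.12 = 176.88 mL
Drug remaining = 176.88 mL × 81.81818 mcg/mL = 14472 mcg = 14.472 mg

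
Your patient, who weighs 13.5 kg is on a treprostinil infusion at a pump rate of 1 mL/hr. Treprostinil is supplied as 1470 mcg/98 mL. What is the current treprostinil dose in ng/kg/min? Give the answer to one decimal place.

Concentration = 1470 mcg ÷ 98 mL = 15 mcg/mL = 15000 ng/mL
Drug rate = 1 mL/hr × 15000 ng/mL = 15000 ng/hr
15000 ng/hr ÷ 60 min/hr = 250 ng/min
250 ng/min ÷ 13.5 kg = 18.51852 ng/kg/min

18.5 ng/kg/min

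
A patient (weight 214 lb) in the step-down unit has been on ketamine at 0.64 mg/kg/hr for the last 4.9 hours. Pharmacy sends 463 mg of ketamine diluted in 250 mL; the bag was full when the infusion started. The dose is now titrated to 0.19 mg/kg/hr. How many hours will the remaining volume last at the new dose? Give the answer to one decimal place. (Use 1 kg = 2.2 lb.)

8.5 hours

Initial rate:
Weight = 214 lb ÷ 2.2 lb/kg = 97.27273 kg
Dose = 0.64 mg/kg/hr × 97.27273 kg = 62.25455 mg/hr
Concentration = 463 mg ÷ 250 mL = 1.852 mg/mL
Rate = 62.25455 mg/hr ÷ 1.852 mg/mL = 33.61477 mL/hr
Volume infused so far = 33.61477 mL/hr × 4.9 hr = 164.7124 mL
Volume remaining = 250 − 164.7124 = 85.28765 mL
New rate:
Dose = 0.19 mg/kg/hr × 97.27273 kg = 18.48182 mg/hr
Rate = 18.48182 mg/hr ÷ 1.852 mg/mL = 9.979383 mL/hr
Time remaining = 85.28765 mL ÷ 9.979383 mL/hr = 8.546385 hr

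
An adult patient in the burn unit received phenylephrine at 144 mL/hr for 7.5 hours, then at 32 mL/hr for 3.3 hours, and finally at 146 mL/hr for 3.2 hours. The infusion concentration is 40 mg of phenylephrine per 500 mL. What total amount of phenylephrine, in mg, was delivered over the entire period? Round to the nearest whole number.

132 mg

Concentration = 40 mg ÷ 500 mL = 0.08 mg/mL
Stage 1: 144 mL/hr × 7.5 hr = 1080 mL → 1080 mL × 0.08 mg/mL = 86.4 mg
Stage 2: 32 mL/hr × 3.3 hr = 105.6 mL → 105.6 mL × 0.08 mg/mL = 8.448 mg
Stage 3: 146 mL/hr × 3.2 hr = 467.2 mL → 467.2 mL × 0.08 mg/mL = 37.376 mg
Total = 86.4 + 8.448 + 37.376 = 132.224 mg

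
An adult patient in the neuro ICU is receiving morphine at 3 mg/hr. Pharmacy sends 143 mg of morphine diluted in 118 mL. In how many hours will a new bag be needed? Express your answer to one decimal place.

47.7 hours

Concentration = 143 mg ÷ 118 mL = 1.211864 mg/mL
Rate = 3 mg/hr ÷ 1.211864 mg/mL = 2.475524 mL/hr
Duration = 118 mL ÷ 2.475524 mL/hr = 47.66667 hr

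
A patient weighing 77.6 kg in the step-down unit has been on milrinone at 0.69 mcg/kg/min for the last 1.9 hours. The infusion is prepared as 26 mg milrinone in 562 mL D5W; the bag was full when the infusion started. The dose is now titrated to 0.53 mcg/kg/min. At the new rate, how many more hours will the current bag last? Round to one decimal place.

Initial rate:
Dose = 0.69 mcg/kg/min × 77.6 kg = 53.544 mcg/min
53.544 mcg/min × 60 min/hr = 3212.64 mcg/hr
Concentration = 26 mg ÷ 562 mL = 0.04626335 mg/mL = 46.26335 mcg/mL
Rate = 3212.64 mcg/hr ÷ 46.26335 mcg/mL = 69.44245 mL/hr
Volume infused so far = 69.44245 mL/hr × 1.9 hr = 131.9407 mL
Volume remaining = 562 − 131.9407 = 430.0593 mL
New rate:
Dose = 0.53 mcg/kg/min × 77.6 kg = 41.128 mcg/min
41.128 mcg/min × 60 min/hr = 2467.68 mcg/hr
Rate = 2467.68 mcg/hr ÷ 46.26335 mcg/mL = 53.33985 mL/hr
Time remaining = 430.0593 mL ÷ 53.33985 mL/hr = 8.062627 hr

8.1 hours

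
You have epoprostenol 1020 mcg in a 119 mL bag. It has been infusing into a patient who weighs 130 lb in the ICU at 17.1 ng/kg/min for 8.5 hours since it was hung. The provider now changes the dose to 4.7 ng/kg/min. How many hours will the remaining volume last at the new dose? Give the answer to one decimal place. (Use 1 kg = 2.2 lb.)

30.3 hours

Initial rate:
Weight = 130 lb ÷ 2.2 lb/kg = 59.09091 kg
Dose = 17.1 ng/kg/min × 59.09091 kg = 1010.455 ng/min
1010.455 ng/min × 60 min/hr = 60627.27 ng/hr
Concentration = 1020 mcg ÷ 119 mL = 8.571429 mcg/mL = 8571.429 ng/mL
Rate = 60627.27 ng/hr ÷ 8571.429 ng/mL = 7.073182 mL/hr
Volume infused so far = 7.073182 mL/hr × 8.5 hr = 60.12205 mL
Volume remaining = 119 − 60.12205 = 58.87795 mL
New rate:
Dose = 4.7 ng/kg/min × 59.09091 kg = 277.7273 ng/min
277.7273 ng/min × 60 min/hr = 16663.64 ng/hr
Rate = 16663.64 ng/hr ÷ 8571.429 ng/mL = 1.944091 mL/hr
Time remaining = 58.87795 mL ÷ 1.944091 mL/hr = 30.2856 hr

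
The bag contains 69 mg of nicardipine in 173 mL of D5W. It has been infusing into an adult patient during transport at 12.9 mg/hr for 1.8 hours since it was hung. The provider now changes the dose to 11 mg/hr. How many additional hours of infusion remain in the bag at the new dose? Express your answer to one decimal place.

4.2 hours

Initial rate:
Concentration = 69 mg ÷ 173 mL = 0.3988439 mg/mL
Rate = 12.9 mg/hr ÷ 0.3988439 mg/mL = 32.34348 mL/hr
Volume infused so far = 32.34348 mL/hr × 1.8 hr = 58.21826 mL
Volume remaining = 173 − 58.21826 = 114.7817 mL
New rate:
Rate = 11 mg/hr ÷ 0.3988439 mg/mL = 27.57971 mL/hr
Time remaining = 114.7817 mL ÷ 27.57971 mL/hr = 4.161818 hr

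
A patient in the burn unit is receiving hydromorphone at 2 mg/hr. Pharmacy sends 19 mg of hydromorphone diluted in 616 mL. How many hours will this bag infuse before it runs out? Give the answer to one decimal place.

9.5 hours

Concentration = 19 mg ÷ 616 mL = 0.03084416 mg/mL
Rate = 2 mg/hr ÷ 0.03084416 mg/mL = 64.84211 mL/hr
Duration = 616 mL ÷ 64.84211 mL/hr = 9.5 hr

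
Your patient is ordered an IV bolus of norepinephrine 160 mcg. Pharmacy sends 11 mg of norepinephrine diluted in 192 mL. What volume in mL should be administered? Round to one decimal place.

Concentration = 11 mg ÷ 192 mL = 0.05729167 mg/mL = 57.29167 mcg/mL
Volume = 160 mcg ÷ 57.29167 mcg/mL = 2.792727 mL

2.8 mL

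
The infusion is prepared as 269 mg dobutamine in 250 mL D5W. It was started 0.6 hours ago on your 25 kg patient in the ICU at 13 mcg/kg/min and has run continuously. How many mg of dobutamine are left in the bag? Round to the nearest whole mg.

257 mg

Dose = 13 mcg/kg/min × 25 kg = 325 mcg/min
325 mcg/min × 60 min/hr = 19500 mcg/hr
Concentration = 269 mg ÷ 250 mL = 1.076 mg/mL = 1076 mcg/mL
Rate = 19500 mcg/hr ÷ 1076 mcg/mL = 18.12268 mL/hr
Volume infused = 18.12268 mL/hr × 0.6 hr = 10.87361 mL
Volume remaining = 250 − 10.87361 = 239.1264 mL
Drug remaining = 239.1264 mL × 1076 mcg/mL = 257300 mcg = 257.3 mg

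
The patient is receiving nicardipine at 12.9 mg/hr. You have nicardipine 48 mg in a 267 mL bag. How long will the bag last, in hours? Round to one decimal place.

Concentration = 48 mg ÷ 267 mL = 0.1797753 mg/mL
Rate = 12.9 mg/hr ÷ 0.1797753 mg/mL = 71.75625 mL/hr
Duration = 267 mL ÷ 71.75625 mL/hr = 3.72093 hr

3.7 hours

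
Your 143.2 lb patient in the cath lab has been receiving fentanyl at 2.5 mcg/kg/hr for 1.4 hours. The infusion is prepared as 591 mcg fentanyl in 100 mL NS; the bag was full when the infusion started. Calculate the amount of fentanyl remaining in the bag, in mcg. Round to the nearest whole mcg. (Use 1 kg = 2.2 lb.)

363 mcg

Weight = 143.2 lb ÷ 2.2 lb/kg = 65.09091 kg
Dose = 2.5 mcg/kg/hr × 65.09091 kg = 162.7273 mcg/hr
Concentration = 591 mcg ÷ 100 mL = 5.91 mcg/mL
Rate = 162.7273 mcg/hr ÷ 5.91 mcg/mL = 27.53423 mL/hr
Volume infused = 27.53423 mL/hr × 1.4 hr = 38.54792 mL
Volume remaining = 100 − 38.54792 = 61.45208 mL
Drug remaining = 61.45208 mL × 5.91 mcg/mL = 363.1818 mcg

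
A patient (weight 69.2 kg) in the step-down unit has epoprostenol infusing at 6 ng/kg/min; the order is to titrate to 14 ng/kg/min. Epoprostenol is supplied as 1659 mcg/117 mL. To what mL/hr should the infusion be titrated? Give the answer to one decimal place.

Dose = 14 ng/kg/min × 69.2 kg = 968.8 ng/min
968.8 ng/min × 60 min/hr = 58128 ng/hr
Concentration = 1659 mcg ÷ 117 mL = 14.17949 mcg/mL = 14179.49 ng/mL
Rate = 58128 ng/hr ÷ 14179.49 ng/mL = 4.099443 mL/hr

4.1 mL/hr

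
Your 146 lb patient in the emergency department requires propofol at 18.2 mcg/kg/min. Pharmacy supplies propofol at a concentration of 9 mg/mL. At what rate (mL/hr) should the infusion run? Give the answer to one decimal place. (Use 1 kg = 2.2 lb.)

8.1 mL/hr

Weight = 146 lb ÷ 2.2 lb/kg = 66.36364 kg
Dose = 18.2 mcg/kg/min × 66.36364 kg = 1207.818 mcg/min
1207.818 mcg/min × 60 min/hr = 72469.09 mcg/hr
Concentration = 9 mg/mL = 9000 mcg/mL
Rate = 72469.09 mcg/hr ÷ 9000 mcg/mL = 8.052121 mL/hr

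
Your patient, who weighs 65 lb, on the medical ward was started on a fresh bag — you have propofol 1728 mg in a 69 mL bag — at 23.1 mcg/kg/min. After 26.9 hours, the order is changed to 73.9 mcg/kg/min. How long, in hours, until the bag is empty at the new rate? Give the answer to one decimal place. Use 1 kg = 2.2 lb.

Initial rate:
Weight = 65 lb ÷ 2.2 lb/kg = 29.54545 kg
Dose = 23.1 mcg/kg/min × 29.54545 kg = 682.5 mcg/min
682.5 mcg/min × 60 min/hr = 40950 mcg/hr
Concentration = 1728 mg ÷ 69 mL = 25.04348 mg/mL = 25043.48 mcg/mL
Rate = 40950 mcg/hr ÷ 25043.48 mcg/mL = 1.635156 mL/hr
Volume infused so far = 1.635156 mL/hr × 26.9 hr = 43.9857 mL
Volume remaining = 69 − 43.9857 = 25.0143 mL
New rate:
Dose = 73.9 mcg/kg/min × 29.54545 kg = 2183.409 mcg/min
2183.409 mcg/min × 60 min/hr = 131004.5 mcg/hr
Rate = 131004.5 mcg/hr ÷ 25043.48 mcg/mL = 5.231084 mL/hr
Time remaining = 25.0143 mL ÷ 5.231084 mL/hr = 4.781857 hr

4.8 hours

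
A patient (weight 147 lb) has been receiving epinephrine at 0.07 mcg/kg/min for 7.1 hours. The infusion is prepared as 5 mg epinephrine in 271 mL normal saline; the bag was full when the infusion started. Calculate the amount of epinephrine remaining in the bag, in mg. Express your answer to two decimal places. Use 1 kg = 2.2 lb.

Weight = 147 lb ÷ 2.2 lb/kg = 66.81818 kg
Dose = 0.07 mcg/kg/min × 66.81818 kg = 4.677273 mcg/min
4.677273 mcg/min × 60 min/hr = 280.6364 mcg/hr
Concentration = 5 mg ÷ 271 mL = 0.01845018 mg/mL = 18.45018 mcg/mL
Rate = 280.6364 mcg/hr ÷ 18.45018 mcg/mL = 15.21049 mL/hr
Volume infused = 15.21049 mL/hr × 7.1 hr = 107.9945 mL
Volume remaining = 271 − 107.9945 = 163.0055 mL
Drug remaining = 163.0055 mL × 18.45018 mcg/mL = 3007.482 mcg = 3.007482 mg

3.01 mg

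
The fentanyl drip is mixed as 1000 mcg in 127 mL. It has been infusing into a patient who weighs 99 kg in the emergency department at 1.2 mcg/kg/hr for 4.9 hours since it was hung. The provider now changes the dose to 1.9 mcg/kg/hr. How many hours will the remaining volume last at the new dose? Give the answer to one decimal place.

Initial rate:
Dose = 1.2 mcg/kg/hr × 99 kg = 118.8 mcg/hr
Concentration = 1000 mcg ÷ 127 mL = 7.874016 mcg/mL
Rate = 118.8 mcg/hr ÷ 7.874016 mcg/mL = 15.0876 mL/hr
Volume infused so far = 15.0876 mL/hr × 4.9 hr = 73.92924 mL
Volume remaining = 127 − 73.92924 = 53.07076 mL
New rate:
Dose = 1.9 mcg/kg/hr × 99 kg = 188.1 mcg/hr
Rate = 188.1 mcg/hr ÷ 7.874016 mcg/mL = 23.8887 mL/hr
Time remaining = 53.07076 mL ÷ 23.8887 mL/hr = 2.221584 hr

2.2 hours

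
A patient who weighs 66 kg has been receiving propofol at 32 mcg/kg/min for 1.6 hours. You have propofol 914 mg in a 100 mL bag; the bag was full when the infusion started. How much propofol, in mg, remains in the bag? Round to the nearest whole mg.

Dose = 32 mcg/kg/min × 66 kg = 2112 mcg/min
2112 mcg/min × 60 min/hr = 126720 mcg/hr
Concentration = 914 mg ÷ 100 mL = 9.14 mg/mL = 9140 mcg/mL
Rate = 126720 mcg/hr ÷ 9140 mcg/mL = 13.86433 mL/hr
Volume infused = 13.86433 mL/hr × 1.6 hr = 22.18293 mL
Volume remaining = 100 − 22.18293 = 77.81707 mL
Drug remaining = 77.81707 mL × 9140 mcg/mL = 711248 mcg = 711.248 mg

711 mg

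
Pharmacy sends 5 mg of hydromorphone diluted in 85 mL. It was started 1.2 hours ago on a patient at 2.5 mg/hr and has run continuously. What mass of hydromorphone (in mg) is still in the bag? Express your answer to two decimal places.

Concentration = 5 mg ÷ 85 mL = 0.05882353 mg/mL
Rate = 2.5 mg/hr ÷ 0.05882353 mg/mL = 42.5 mL/hr
Volume infused = 42.5 mL/hr × 1.2 hr = 51 mL
Volume remaining = 85 − 51 = 34 mL
Drug remaining = 34 mL × 0.05882353 mg/mL = 2 mg

2.00 mg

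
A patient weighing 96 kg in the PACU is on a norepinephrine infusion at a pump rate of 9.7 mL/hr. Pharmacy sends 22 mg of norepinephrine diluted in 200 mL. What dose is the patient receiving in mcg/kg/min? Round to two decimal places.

Concentration = 22 mg ÷ 200 mL = 0.11 mg/mL = 110 mcg/mL
Drug rate = 9.7 mL/hr × 110 mcg/mL = 1067 mcg/hr
1067 mcg/hr ÷ 60 min/hr = 17.78333 mcg/min
17.78333 mcg/min ÷ 96 kg = 0.1852431 mcg/kg/min

0.19 mcg/kg/min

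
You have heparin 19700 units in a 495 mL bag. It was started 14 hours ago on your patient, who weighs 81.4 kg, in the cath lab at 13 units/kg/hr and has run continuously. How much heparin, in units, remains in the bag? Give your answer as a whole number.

Dose = 13 units/kg/hr × 81.4 kg = 1058.2 units/hr
Concentration = 19700 units ÷ 495 mL = 39.79798 units/mL
Rate = 1058.2 units/hr ÷ 39.79798 units/mL = 26.58929 mL/hr
Volume infused = 26.58929 mL/hr × 14 hr = 372.2501 mL
Volume remaining = 495 − 372.2501 = 122.7499 mL
Drug remaining = 122.7499 mL × 39.79798 units/mL = 4885.2 units

4885 units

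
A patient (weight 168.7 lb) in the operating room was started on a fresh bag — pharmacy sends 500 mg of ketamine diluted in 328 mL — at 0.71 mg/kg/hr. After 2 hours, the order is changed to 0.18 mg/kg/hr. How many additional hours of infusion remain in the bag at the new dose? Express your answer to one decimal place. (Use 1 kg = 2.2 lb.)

28.3 hours

Initial rate:
Weight = 168.7 lb ÷ 2.2 lb/kg = 76.68182 kg
Dose = 0.71 mg/kg/hr × 76.68182 kg = 54.44409 mg/hr
Concentration = 500 mg ÷ 328 mL = 1.52439 mg/mL
Rate = 54.44409 mg/hr ÷ 1.52439 mg/mL = 35.71532 mL/hr
Volume infused so far = 35.71532 mL/hr × 2 hr = 71.43065 mL
Volume remaining = 328 − 71.43065 = 256.5694 mL
New rate:
Dose = 0.18 mg/kg/hr × 76.68182 kg = 13.80273 mg/hr
Rate = 13.80273 mg/hr ÷ 1.52439 mg/mL = 9.054589 mL/hr
Time remaining = 256.5694 mL ÷ 9.054589 mL/hr = 28.33584 hr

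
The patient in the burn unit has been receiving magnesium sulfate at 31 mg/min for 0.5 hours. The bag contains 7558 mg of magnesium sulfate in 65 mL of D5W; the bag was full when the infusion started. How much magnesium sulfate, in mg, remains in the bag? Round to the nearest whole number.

6628 mg

31 mg/min × 60 min/hr = 1860 mg/hr
Concentration = 7558 mg ÷ 65 mL = 116.2769 mg/mL
Rate = 1860 mg/hr ÷ 116.2769 mg/mL = 15.9963 mL/hr
Volume infused = 15.9963 mL/hr × 0.5 hr = 7.998148 mL
Volume remaining = 65 − 7.998148 = 57.00185 mL
Drug remaining = 57.00185 mL × 116.2769 mg/mL = 6628 mg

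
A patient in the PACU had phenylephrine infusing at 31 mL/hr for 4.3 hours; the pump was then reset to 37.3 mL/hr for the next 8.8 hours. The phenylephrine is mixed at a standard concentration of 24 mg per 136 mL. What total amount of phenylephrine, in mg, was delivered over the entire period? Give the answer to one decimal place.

81.4 mg

Concentration = 24 mg ÷ 136 mL = 0.1764706 mg/mL
Stage 1: 31 mL/hr × 4.3 hr = 133.3 mL → 133.3 mL × 0.1764706 mg/mL = 23.52353 mg
Stage 2: 37.3 mL/hr × 8.8 hr = 328.24 mL → 328.24 mL × 0.1764706 mg/mL = 57.92471 mg
Total = 23.52353 + 57.92471 = 81.44824 mg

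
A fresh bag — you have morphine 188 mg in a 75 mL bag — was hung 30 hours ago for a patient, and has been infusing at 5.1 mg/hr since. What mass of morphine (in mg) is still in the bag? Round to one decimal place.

Concentration = 188 mg ÷ 75 mL = 2.506667 mg/mL
Rate = 5.1 mg/hr ÷ 2.506667 mg/mL = 2.034574 mL/hr
Volume infused = 2.034574 mL/hr × 30 hr = 61.03723 mL
Volume remaining = 75 − 61.03723 = 13.96277 mL
Drug remaining = 13.96277 mL × 2.506667 mg/mL = 35 mg

35.0 mg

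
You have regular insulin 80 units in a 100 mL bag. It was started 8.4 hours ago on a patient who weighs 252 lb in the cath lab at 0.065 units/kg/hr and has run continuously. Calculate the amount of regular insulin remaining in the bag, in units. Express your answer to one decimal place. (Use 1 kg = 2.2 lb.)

17.5 units

Weight = 252 lb ÷ 2.2 lb/kg = 114.5455 kg
Dose = 0.065 units/kg/hr × 114.5455 kg = 7.445455 units/hr
Concentration = 80 units ÷ 100 mL = 0.8 units/mL
Rate = 7.445455 units/hr ÷ 0.8 units/mL = 9.306818 mL/hr
Volume infused = 9.306818 mL/hr × 8.4 hr = 78.17727 mL
Volume remaining = 100 − 78.17727 = 21.82273 mL
Drug remaining = 21.82273 mL × 0.8 units/mL = 17.45818 units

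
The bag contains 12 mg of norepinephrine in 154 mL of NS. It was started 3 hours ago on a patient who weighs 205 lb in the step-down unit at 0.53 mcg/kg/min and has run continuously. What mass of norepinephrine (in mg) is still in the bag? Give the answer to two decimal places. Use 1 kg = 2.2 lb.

3.11 mg

Weight = 205 lb ÷ 2.2 lb/kg = 93.18182 kg
Dose = 0.53 mcg/kg/min × 93.18182 kg = 49.38636 mcg/min
49.38636 mcg/min × 60 min/hr = 2963.182 mcg/hr
Concentration = 12 mg ÷ 154 mL = 0.07792208 mg/mL = 77.92208 mcg/mL
Rate = 2963.182 mcg/hr ÷ 77.92208 mcg/mL = 38.0275 mL/hr
Volume infused = 38.0275 mL/hr × 3 hr = 114.0825 mL
Volume remaining = 154 − 114.0825 = 39.9175 mL
Drug remaining = 39.9175 mL × 77.92208 mcg/mL = 3110.455 mcg = 3.110455 mg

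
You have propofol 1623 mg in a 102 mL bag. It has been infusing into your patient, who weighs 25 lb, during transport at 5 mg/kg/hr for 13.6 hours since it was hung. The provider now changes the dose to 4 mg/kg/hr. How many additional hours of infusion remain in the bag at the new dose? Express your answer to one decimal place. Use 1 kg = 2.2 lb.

Initial rate:
Weight = 25 lb ÷ 2.2 lb/kg = 11.36364 kg
Dose = 5 mg/kg/hr × 11.36364 kg = 56.81818 mg/hr
Concentration = 1623 mg ÷ 102 mL = 15.91176 mg/mL
Rate = 56.81818 mg/hr ÷ 15.91176 mg/mL = 3.570828 mL/hr
Volume infused so far = 3.570828 mL/hr × 13.6 hr = 48.56327 mL
Volume remaining = 102 − 48.56327 = 53.43673 mL
New rate:
Dose = 4 mg/kg/hr × 11.36364 kg = 45.45455 mg/hr
Rate = 45.45455 mg/hr ÷ 15.91176 mg/mL = 2.856663 mL/hr
Time remaining = 53.43673 mL ÷ 2.856663 mL/hr = 18.706 hr

18.7 hours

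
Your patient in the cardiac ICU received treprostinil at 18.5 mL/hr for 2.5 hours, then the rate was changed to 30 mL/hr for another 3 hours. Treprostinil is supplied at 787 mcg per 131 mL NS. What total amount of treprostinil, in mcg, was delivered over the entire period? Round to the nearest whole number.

819 mcg

Concentration = 787 mcg ÷ 131 mL = 6.007634 mcg/mL
Stage 1: 18.5 mL/hr × 2.5 hr = 46.25 mL → 46.25 mL × 6.007634 mcg/mL = 277.8531 mcg
Stage 2: 30 mL/hr × 3 hr = 90 mL → 90 mL × 6.007634 mcg/mL = 540.687 mcg
Total = 277.8531 + 540.687 = 818.5401 mcg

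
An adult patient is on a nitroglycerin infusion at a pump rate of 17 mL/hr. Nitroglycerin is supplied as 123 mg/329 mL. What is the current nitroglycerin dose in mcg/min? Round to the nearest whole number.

Concentration = 123 mg ÷ 329 mL = 0.3738602 mg/mL = 373.8602 mcg/mL
Drug rate = 17 mL/hr × 373.8602 mcg/mL = 6355.623 mcg/hr
6355.623 mcg/hr ÷ 60 min/hr = 105.9271 mcg/min

106 mcg/min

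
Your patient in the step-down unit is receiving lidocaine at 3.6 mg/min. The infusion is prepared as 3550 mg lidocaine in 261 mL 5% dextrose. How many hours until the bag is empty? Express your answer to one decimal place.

3.6 mg/min × 60 min/hr = 216 mg/hr
Concentration = 3550 mg ÷ 261 mL = 13.60153 mg/mL
Rate = 216 mg/hr ÷ 13.60153 mg/mL = 15.88056 mL/hr
Duration = 261 mL ÷ 15.88056 mL/hr = 16.43519 hr

16.4 hours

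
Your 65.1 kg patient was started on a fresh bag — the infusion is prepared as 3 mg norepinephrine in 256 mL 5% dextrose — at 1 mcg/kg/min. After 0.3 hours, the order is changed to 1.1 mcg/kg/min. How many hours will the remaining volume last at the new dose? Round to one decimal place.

0.4 hours

Initial rate:
Dose = 1 mcg/kg/min × 65.1 kg = 65.1 mcg/min
65.1 mcg/min × 60 min/hr = 3906 mcg/hr
Concentration = 3 mg ÷ 256 mL = 0.01171875 mg/mL = 11.71875 mcg/mL
Rate = 3906 mcg/hr ÷ 11.71875 mcg/mL = 333.312 mL/hr
Volume infused so far = 333.312 mL/hr × 0.3 hr = 99.9936 mL
Volume remaining = 256 − 99.9936 = 156.0064 mL
New rate:
Dose = 1.1 mcg/kg/min × 65.1 kg = 71.61 mcg/min
71.61 mcg/min × 60 min/hr = 4296.6 mcg/hr
Rate = 4296.6 mcg/hr ÷ 11.71875 mcg/mL = 366.6432 mL/hr
Time remaining = 156.0064 mL ÷ 366.6432 mL/hr = 0.4254992 hr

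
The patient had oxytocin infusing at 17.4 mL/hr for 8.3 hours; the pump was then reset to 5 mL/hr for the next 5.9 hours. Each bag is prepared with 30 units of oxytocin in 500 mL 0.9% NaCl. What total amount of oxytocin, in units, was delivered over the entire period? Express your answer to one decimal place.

10.4 units

Concentration = 30 units ÷ 500 mL = 0.06 units/mL
Stage 1: 17.4 mL/hr × 8.3 hr = 144.42 mL → 144.42 mL × 0.06 units/mL = 8.6652 units
Stage 2: 5 mL/hr × 5.9 hr = 29.5 mL → 29.5 mL × 0.06 units/mL = 1.77 units
Total = 8.6652 + 1.77 = 10.4352 units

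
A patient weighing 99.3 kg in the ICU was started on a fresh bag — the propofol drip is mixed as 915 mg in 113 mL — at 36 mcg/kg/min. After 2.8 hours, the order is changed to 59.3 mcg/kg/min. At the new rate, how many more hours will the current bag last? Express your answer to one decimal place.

0.9 hours

Initial rate:
Dose = 36 mcg/kg/min × 99.3 kg = 3574.8 mcg/min
3574.8 mcg/min × 60 min/hr = 214488 mcg/hr
Concentration = 915 mg ÷ 113 mL = 8.097345 mg/mL = 8097.345 mcg/mL
Rate = 214488 mcg/hr ÷ 8097.345 mcg/mL = 26.48868 mL/hr
Volume infused so far = 26.48868 mL/hr × 2.8 hr = 74.16831 mL
Volume remaining = 113 − 74.16831 = 38.83169 mL
New rate:
Dose = 59.3 mcg/kg/min × 99.3 kg = 5888.49 mcg/min
5888.49 mcg/min × 60 min/hr = 353309.4 mcg/hr
Rate = 353309.4 mcg/hr ÷ 8097.345 mcg/mL = 43.63275 mL/hr
Time remaining = 38.83169 mL ÷ 43.63275 mL/hr = 0.8899667 hr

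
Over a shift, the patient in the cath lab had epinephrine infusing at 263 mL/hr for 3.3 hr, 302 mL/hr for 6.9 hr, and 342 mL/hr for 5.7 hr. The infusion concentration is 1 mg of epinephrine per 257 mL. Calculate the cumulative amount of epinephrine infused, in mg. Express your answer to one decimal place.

Concentration = 1 mg ÷ 257 mL = 0.003891051 mg/mL
Stage 1: 263 mL/hr × 3.3 hr = 867.9 mL → 867.9 mL × 0.003891051 mg/mL = 3.377043 mg
Stage 2: 302 mL/hr × 6.9 hr = 2083.8 mL → 2083.8 mL × 0.003891051 mg/mL = 8.108171 mg
Stage 3: 342 mL/hr × 5.7 hr = 1949.4 mL → 1949.4 mL × 0.003891051 mg/mL = 7.585214 mg
Total = 3.377043 + 8.108171 + 7.585214 = 19.07043 mg

19.1 mg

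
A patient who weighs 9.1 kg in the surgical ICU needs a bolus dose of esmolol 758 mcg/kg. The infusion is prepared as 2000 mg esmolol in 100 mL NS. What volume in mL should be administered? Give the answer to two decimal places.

0.34 mL

Dose = 758 mcg/kg × 9.1 kg = 6897.8 mcg
Concentration = 2000 mg ÷ 100 mL = 20 mg/mL = 20000 mcg/mL
Volume = 6897.8 mcg ÷ 20000 mcg/mL = 0.34489 mL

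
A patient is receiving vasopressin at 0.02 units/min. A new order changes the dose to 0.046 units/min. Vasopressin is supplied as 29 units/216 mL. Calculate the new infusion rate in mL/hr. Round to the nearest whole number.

21 mL/hr

0.046 units/min × 60 min/hr = 2.76 units/hr
Concentration = 29 units ÷ 216 mL = 0.1342593 units/mL
Rate = 2.76 units/hr ÷ 0.1342593 units/mL = 20.55724 mL/hr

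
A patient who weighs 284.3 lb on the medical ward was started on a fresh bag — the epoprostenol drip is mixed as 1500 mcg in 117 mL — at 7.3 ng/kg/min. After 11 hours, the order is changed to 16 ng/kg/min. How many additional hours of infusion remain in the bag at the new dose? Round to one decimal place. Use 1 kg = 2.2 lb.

Initial rate:
Weight = 284.3 lb ÷ 2.2 lb/kg = 129.2273 kg
Dose = 7.3 ng/kg/min × 129.2273 kg = 943.3591 ng/min
943.3591 ng/min × 60 min/hr = 56601.55 ng/hr
Concentration = 1500 mcg ÷ 117 mL = 12.82051 mcg/mL = 12820.51 ng/mL
Rate = 56601.55 ng/hr ÷ 12820.51 ng/mL = 4.414921 mL/hr
Volume infused so far = 4.414921 mL/hr × 11 hr = 48.56413 mL
Volume remaining = 117 − 48.56413 = 68.43587 mL
New rate:
Dose = 16 ng/kg/min × 129.2273 kg = 2067.636 ng/min
2067.636 ng/min × 60 min/hr = 124058.2 ng/hr
Rate = 124058.2 ng/hr ÷ 12820.51 ng/mL = 9.676538 mL/hr
Time remaining = 68.43587 mL ÷ 9.676538 mL/hr = 7.072351 hr

7.1 hours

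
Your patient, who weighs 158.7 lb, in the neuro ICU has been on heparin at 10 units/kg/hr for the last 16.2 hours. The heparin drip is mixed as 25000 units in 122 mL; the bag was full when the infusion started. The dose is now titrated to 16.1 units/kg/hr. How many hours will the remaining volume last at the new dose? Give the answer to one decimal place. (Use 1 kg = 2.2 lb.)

Initial rate:
Weight = 158.7 lb ÷ 2.2 lb/kg = 72.13636 kg
Dose = 10 units/kg/hr × 72.13636 kg = 721.3636 units/hr
Concentration = 25000 units ÷ 122 mL = 204.918 units/mL
Rate = 721.3636 units/hr ÷ 204.918 units/mL = 3.520255 mL/hr
Volume infused so far = 3.520255 mL/hr × 16.2 hr = 57.02812 mL
Volume remaining = 122 − 57.02812 = 64.97188 mL
New rate:
Dose = 16.1 units/kg/hr × 72.13636 kg = 1161.395 units/hr
Rate = 1161.395 units/hr ÷ 204.918 units/mL = 5.66761 mL/hr
Time remaining = 64.97188 mL ÷ 5.66761 mL/hr = 11.46372 hr

11.5 hours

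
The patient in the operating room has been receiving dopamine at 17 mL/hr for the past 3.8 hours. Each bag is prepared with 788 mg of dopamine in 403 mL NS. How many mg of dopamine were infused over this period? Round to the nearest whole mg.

Concentration = 788 mg ÷ 403 mL = 1.955335 mg/mL = 1955.335 mcg/mL
Drug rate = 17 mL/hr × 1955.335 mcg/mL = 33240.69 mcg/hr
Total = 33240.69 mcg/hr × 3.8 hr = 126314.6 mcg = 126.3146 mg

126 mg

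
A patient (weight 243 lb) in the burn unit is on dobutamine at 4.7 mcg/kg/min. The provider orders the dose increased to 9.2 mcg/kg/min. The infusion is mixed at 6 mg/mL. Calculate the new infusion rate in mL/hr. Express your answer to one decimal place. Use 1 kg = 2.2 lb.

10.2 mL/hr

Weight = 243 lb ÷ 2.2 lb/kg = 110.4545 kg
Dose = 9.2 mcg/kg/min × 110.4545 kg = 1016.182 mcg/min
1016.182 mcg/min × 60 min/hr = 60970.91 mcg/hr
Concentration = 6 mg/mL = 6000 mcg/mL
Rate = 60970.91 mcg/hr ÷ 6000 mcg/mL = 10.16182 mL/hr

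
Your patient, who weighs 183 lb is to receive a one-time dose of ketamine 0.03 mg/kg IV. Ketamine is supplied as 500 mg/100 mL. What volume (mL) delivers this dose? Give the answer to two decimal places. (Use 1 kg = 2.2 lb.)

Weight = 183 lb ÷ 2.2 lb/kg = 83.18182 kg
Dose = 0.03 mg/kg × 83.18182 kg = 2.495455 mg
Concentration = 500 mg ÷ 100 mL = 5 mg/mL
Volume = 2.495455 mg ÷ 5 mg/mL = 0.4990909 mL

0.50 mL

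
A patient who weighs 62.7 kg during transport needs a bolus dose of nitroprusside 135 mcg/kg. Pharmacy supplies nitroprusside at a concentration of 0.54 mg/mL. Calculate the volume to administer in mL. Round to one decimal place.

15.7 mL

Dose = 135 mcg/kg × 62.7 kg = 8464.5 mcg
Concentration = 0.54 mg/mL = 540 mcg/mL
Volume = 8464.5 mcg ÷ 540 mcg/mL = 15.675 mL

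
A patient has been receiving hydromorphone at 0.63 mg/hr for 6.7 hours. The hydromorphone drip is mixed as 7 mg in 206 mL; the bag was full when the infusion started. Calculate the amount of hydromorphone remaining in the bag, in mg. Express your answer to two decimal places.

2.78 mg

Concentration = 7 mg ÷ 206 mL = 0.03398058 mg/mL
Rate = 0.63 mg/hr ÷ 0.03398058 mg/mL = 18.54 mL/hr
Volume infused = 18.54 mL/hr × 6.7 hr = 124.218 mL
Volume remaining = 206 − 124.218 = 81.782 mL
Drug remaining = 81.782 mL × 0.03398058 mg/mL = 2.779 mg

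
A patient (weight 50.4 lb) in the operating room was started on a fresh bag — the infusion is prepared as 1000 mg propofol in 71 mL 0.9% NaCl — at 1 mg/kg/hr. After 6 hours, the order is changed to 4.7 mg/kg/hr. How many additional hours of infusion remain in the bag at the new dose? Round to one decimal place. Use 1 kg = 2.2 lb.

8.0 hours

Initial rate:
Weight = 50.4 lb ÷ 2.2 lb/kg = 22.90909 kg
Dose = 1 mg/kg/hr × 22.90909 kg = 22.90909 mg/hr
Concentration = 1000 mg ÷ 71 mL = 14.08451 mg/mL
Rate = 22.90909 mg/hr ÷ 14.08451 mg/mL = 1.626545 mL/hr
Volume infused so far = 1.626545 mL/hr × 6 hr = 9.759273 mL
Volume remaining = 71 − 9.759273 = 61.24073 mL
New rate:
Dose = 4.7 mg/kg/hr × 22.90909 kg = 107.6727 mg/hr
Rate = 107.6727 mg/hr ÷ 14.08451 mg/mL = 7.644764 mL/hr
Time remaining = 61.24073 mL ÷ 7.644764 mL/hr = 8.010807 hr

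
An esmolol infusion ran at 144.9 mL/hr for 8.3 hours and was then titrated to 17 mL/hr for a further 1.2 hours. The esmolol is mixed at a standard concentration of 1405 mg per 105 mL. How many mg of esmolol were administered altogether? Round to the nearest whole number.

Concentration = 1405 mg ÷ 105 mL = 13.38095 mg/mL
Stage 1: 144.9 mL/hr × 8.3 hr = 1202.67 mL → 1202.67 mL × 13.38095 mg/mL = 16092.87 mg
Stage 2: 17 mL/hr × 1.2 hr = 20.4 mL → 20.4 mL × 13.38095 mg/mL = 272.9714 mg
Total = 16092.87 + 272.9714 = 16365.84 mg

16366 mg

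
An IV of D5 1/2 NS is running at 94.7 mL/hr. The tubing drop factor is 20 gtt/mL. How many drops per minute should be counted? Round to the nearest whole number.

94.7 mL/hr ÷ 60 min/hr = 1.578333 mL/min
1.578333 mL/min × 20 gtt/mL = 31.56667 gtt/min

32 gtt/min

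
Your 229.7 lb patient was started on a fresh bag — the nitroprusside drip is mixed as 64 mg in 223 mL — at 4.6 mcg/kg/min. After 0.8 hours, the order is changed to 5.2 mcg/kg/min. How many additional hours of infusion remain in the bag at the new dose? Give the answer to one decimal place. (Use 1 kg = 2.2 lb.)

Initial rate:
Weight = 229.7 lb ÷ 2.2 lb/kg = 104.4091 kg
Dose = 4.6 mcg/kg/min × 104.4091 kg = 480.2818 mcg/min
480.2818 mcg/min × 60 min/hr = 28816.91 mcg/hr
Concentration = 64 mg ÷ 223 mL = 0.2869955 mg/mL = 286.9955 mcg/mL
Rate = 28816.91 mcg/hr ÷ 286.9955 mcg/mL = 100.4089 mL/hr
Volume infused so far = 100.4089 mL/hr × 0.8 hr = 80.32713 mL
Volume remaining = 223 − 80.32713 = 142.6729 mL
New rate:
Dose = 5.2 mcg/kg/min × 104.4091 kg = 542.9273 mcg/min
542.9273 mcg/min × 60 min/hr = 32575.64 mcg/hr
Rate = 32575.64 mcg/hr ÷ 286.9955 mcg/mL = 113.5057 mL/hr
Time remaining = 142.6729 mL ÷ 113.5057 mL/hr = 1.256966 hr

1.3 hours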